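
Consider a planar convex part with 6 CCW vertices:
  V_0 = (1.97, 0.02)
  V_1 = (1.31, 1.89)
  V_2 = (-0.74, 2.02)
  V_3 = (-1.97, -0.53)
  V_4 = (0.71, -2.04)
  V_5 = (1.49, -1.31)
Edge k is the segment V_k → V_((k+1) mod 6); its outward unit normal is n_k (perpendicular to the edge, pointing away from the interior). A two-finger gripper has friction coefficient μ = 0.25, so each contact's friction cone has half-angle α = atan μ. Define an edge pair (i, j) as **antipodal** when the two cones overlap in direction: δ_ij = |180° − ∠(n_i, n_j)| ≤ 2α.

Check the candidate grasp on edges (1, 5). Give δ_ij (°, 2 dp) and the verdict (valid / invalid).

α = atan 0.25 = 14.04°;  2α = 28.07°
edge 1: e_1 = (-2.05, +0.13);  n_1 = (+0.0633, +0.9980)
edge 5: e_5 = (+0.48, +1.33);  n_5 = (+0.9406, -0.3395)
∠(n_1, n_5) = 106.22°
δ = |180° − 106.22°| = 73.78°
73.78° > 2α = 28.07°  →  invalid

δ = 73.78°, invalid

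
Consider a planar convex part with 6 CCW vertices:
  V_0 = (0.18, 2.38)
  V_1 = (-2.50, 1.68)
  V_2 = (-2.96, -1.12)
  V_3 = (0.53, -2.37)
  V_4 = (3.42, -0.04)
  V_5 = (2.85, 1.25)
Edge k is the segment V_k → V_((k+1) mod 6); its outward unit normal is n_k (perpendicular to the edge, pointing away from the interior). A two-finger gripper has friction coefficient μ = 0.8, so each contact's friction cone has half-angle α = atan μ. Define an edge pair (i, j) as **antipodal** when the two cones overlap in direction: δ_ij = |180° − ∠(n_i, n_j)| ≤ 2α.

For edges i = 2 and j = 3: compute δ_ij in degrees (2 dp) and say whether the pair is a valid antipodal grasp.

δ = 121.42°, invalid

α = atan 0.8 = 38.66°;  2α = 77.32°
edge 2: e_2 = (+3.49, -1.25);  n_2 = (-0.3372, -0.9414)
edge 3: e_3 = (+2.89, +2.33);  n_3 = (+0.6276, -0.7785)
∠(n_2, n_3) = 58.58°
δ = |180° − 58.58°| = 121.42°
121.42° > 2α = 77.32°  →  invalid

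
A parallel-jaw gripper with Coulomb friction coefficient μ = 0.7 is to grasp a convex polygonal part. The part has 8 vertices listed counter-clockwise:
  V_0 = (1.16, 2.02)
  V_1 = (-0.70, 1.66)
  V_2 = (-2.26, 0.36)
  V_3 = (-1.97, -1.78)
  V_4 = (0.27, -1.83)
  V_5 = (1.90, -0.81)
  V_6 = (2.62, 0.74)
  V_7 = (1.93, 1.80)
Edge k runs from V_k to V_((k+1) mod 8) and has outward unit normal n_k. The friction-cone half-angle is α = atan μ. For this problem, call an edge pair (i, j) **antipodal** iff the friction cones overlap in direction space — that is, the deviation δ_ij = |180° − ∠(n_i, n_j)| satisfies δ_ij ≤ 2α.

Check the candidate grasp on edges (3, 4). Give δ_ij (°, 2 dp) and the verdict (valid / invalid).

α = atan 0.7 = 34.99°;  2α = 69.98°
edge 3: e_3 = (+2.24, -0.05);  n_3 = (-0.0223, -0.9998)
edge 4: e_4 = (+1.63, +1.02);  n_4 = (+0.5305, -0.8477)
∠(n_3, n_4) = 33.32°
δ = |180° − 33.32°| = 146.68°
146.68° > 2α = 69.98°  →  invalid

δ = 146.68°, invalid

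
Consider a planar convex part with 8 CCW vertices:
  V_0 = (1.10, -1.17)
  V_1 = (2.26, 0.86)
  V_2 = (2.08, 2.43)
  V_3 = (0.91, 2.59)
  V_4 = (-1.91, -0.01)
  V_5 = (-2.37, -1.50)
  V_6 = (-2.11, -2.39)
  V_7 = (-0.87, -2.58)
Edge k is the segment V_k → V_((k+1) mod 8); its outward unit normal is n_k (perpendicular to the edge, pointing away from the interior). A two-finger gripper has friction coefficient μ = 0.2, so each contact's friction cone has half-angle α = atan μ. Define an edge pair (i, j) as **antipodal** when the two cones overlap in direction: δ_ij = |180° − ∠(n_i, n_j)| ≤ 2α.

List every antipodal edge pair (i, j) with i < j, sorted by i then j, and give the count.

α = atan 0.2 = 11.31°;  2α = 22.62°
n_0 = (+0.8682, -0.4961)
n_1 = (+0.9935, +0.1139)
n_2 = (+0.1355, +0.9908)
n_3 = (-0.6778, +0.7352)
n_4 = (-0.9555, +0.2950)
n_5 = (-0.9599, -0.2804)
n_6 = (-0.1515, -0.9885)
n_7 = (+0.5820, -0.8132)
  (0,1): δ = 143.71°  ·
  (0,2): δ = 68.04°  ·
  (0,3): δ = 17.58°  ✓
  (0,4): δ = 12.59°  ✓
  (0,5): δ = 46.03°  ·
  (0,6): δ = 111.03°  ·
  (0,7): δ = 155.34°  ·
  (1,2): δ = 104.33°  ·
  (1,3): δ = 53.86°  ·
  (1,4): δ = 23.70°  ·
  (1,5): δ = 9.74°  ✓
  (1,6): δ = 74.75°  ·
  (1,7): δ = 119.05°  ·
  (2,3): δ = 129.54°  ·
  (2,4): δ = 99.37°  ·
  (2,5): δ = 65.93°  ·
  (2,6): δ = 0.92°  ✓
  (2,7): δ = 43.38°  ·
  (3,4): δ = 149.83°  ·
  (3,5): δ = 116.39°  ·
  (3,6): δ = 51.39°  ·
  (3,7): δ = 7.08°  ✓
  (4,5): δ = 146.56°  ·
  (4,6): δ = 81.55°  ·
  (4,7): δ = 37.25°  ·
  (5,6): δ = 115.00°  ·
  (5,7): δ = 70.69°  ·
  (6,7): δ = 135.70°  ·
antipodal pairs: 5

count = 5; pairs: (0,3), (0,4), (1,5), (2,6), (3,7)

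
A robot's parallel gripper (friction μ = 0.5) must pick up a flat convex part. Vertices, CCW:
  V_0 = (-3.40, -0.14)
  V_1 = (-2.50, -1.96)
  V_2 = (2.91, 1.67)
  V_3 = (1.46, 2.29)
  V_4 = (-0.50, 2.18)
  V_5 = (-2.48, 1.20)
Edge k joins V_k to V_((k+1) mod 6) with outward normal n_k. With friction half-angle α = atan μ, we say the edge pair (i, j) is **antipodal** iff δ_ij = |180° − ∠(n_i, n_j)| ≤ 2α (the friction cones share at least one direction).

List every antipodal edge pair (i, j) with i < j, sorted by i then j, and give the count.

count = 4; pairs: (0,2), (1,3), (1,4), (1,5)

α = atan 0.5 = 26.57°;  2α = 53.13°
n_0 = (-0.8964, -0.4433)
n_1 = (+0.5572, -0.8304)
n_2 = (+0.3932, +0.9195)
n_3 = (-0.0560, +0.9984)
n_4 = (-0.4436, +0.8962)
n_5 = (-0.8244, +0.5660)
  (0,1): δ = 82.45°  ·
  (0,2): δ = 40.54°  ✓
  (0,3): δ = 66.90°  ·
  (0,4): δ = 90.02°  ·
  (0,5): δ = 119.22°  ·
  (1,2): δ = 57.01°  ·
  (1,3): δ = 30.65°  ✓
  (1,4): δ = 7.53°  ✓
  (1,5): δ = 21.67°  ✓
  (2,3): δ = 153.64°  ·
  (2,4): δ = 130.52°  ·
  (2,5): δ = 101.32°  ·
  (3,4): δ = 156.88°  ·
  (3,5): δ = 127.68°  ·
  (4,5): δ = 150.81°  ·
antipodal pairs: 4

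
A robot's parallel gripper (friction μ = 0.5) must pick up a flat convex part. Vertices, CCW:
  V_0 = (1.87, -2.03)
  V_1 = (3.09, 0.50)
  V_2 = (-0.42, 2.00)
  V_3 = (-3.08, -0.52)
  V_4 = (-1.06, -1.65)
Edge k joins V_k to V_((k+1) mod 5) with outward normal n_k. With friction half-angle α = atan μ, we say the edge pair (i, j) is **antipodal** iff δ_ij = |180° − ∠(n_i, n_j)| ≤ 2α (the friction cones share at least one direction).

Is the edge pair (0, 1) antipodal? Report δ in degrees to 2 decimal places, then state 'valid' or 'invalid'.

α = atan 0.5 = 26.57°;  2α = 53.13°
edge 0: e_0 = (+1.22, +2.53);  n_0 = (+0.9007, -0.4344)
edge 1: e_1 = (-3.51, +1.50);  n_1 = (+0.3930, +0.9196)
∠(n_0, n_1) = 92.60°
δ = |180° − 92.60°| = 87.40°
87.40° > 2α = 53.13°  →  invalid

δ = 87.40°, invalid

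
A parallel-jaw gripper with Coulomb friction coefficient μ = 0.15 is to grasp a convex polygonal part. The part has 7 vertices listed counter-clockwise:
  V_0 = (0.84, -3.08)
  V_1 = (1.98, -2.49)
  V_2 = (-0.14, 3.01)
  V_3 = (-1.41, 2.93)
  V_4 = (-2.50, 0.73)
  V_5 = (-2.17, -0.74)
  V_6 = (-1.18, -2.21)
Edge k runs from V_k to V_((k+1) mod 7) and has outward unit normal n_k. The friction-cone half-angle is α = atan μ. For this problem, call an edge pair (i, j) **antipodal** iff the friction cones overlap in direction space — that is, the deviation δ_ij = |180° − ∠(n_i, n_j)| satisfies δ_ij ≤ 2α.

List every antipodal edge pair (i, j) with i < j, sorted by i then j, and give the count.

α = atan 0.15 = 8.53°;  2α = 17.06°
n_0 = (+0.4596, -0.8881)
n_1 = (+0.9331, +0.3597)
n_2 = (-0.0629, +0.9980)
n_3 = (-0.8961, +0.4440)
n_4 = (-0.9757, -0.2190)
n_5 = (-0.8294, -0.5586)
n_6 = (-0.3956, -0.9184)
  (0,1): δ = 96.28°  ·
  (0,2): δ = 23.76°  ·
  (0,3): δ = 36.28°  ·
  (0,4): δ = 75.29°  ·
  (0,5): δ = 96.60°  ·
  (0,6): δ = 129.34°  ·
  (1,2): δ = 107.47°  ·
  (1,3): δ = 47.44°  ·
  (1,4): δ = 8.43°  ✓
  (1,5): δ = 12.88°  ✓
  (1,6): δ = 45.62°  ·
  (2,3): δ = 119.96°  ·
  (2,4): δ = 80.95°  ·
  (2,5): δ = 59.65°  ·
  (2,6): δ = 26.91°  ·
  (3,4): δ = 140.99°  ·
  (3,5): δ = 119.68°  ·
  (3,6): δ = 86.94°  ·
  (4,5): δ = 158.69°  ·
  (4,6): δ = 125.95°  ·
  (5,6): δ = 147.26°  ·
antipodal pairs: 2

count = 2; pairs: (1,4), (1,5)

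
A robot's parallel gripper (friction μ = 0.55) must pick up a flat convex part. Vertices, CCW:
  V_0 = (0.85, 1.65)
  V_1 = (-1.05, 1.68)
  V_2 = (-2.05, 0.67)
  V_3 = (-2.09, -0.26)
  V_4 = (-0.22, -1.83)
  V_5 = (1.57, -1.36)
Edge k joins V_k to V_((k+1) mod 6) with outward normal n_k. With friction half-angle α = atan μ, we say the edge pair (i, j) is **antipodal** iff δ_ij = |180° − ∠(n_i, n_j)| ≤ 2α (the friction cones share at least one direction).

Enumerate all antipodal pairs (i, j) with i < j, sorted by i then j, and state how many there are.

count = 5; pairs: (0,3), (0,4), (1,4), (2,5), (3,5)

α = atan 0.55 = 28.81°;  2α = 57.62°
n_0 = (+0.0158, +0.9999)
n_1 = (-0.7106, +0.7036)
n_2 = (-0.9991, +0.0430)
n_3 = (-0.6430, -0.7659)
n_4 = (+0.2540, -0.9672)
n_5 = (+0.9726, +0.2326)
  (0,1): δ = 133.81°  ·
  (0,2): δ = 91.56°  ·
  (0,3): δ = 39.11°  ✓
  (0,4): δ = 15.62°  ✓
  (0,5): δ = 104.36°  ·
  (1,2): δ = 137.75°  ·
  (1,3): δ = 85.30°  ·
  (1,4): δ = 30.57°  ✓
  (1,5): δ = 58.17°  ·
  (2,3): δ = 127.55°  ·
  (2,4): δ = 72.83°  ·
  (2,5): δ = 15.92°  ✓
  (3,4): δ = 125.27°  ·
  (3,5): δ = 36.53°  ✓
  (4,5): δ = 91.26°  ·
antipodal pairs: 5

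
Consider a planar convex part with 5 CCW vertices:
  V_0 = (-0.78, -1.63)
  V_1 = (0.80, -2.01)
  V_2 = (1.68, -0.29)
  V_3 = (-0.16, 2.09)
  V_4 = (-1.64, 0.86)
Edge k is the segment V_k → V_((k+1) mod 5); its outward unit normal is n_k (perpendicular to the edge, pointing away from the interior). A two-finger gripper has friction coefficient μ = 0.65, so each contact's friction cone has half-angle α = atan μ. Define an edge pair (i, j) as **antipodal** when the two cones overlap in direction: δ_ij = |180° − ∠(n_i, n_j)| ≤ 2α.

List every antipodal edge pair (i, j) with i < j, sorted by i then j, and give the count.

count = 5; pairs: (0,2), (0,3), (1,3), (1,4), (2,4)

α = atan 0.65 = 33.02°;  2α = 66.05°
n_0 = (-0.2338, -0.9723)
n_1 = (+0.8902, -0.4555)
n_2 = (+0.7911, +0.6116)
n_3 = (-0.6392, +0.7691)
n_4 = (-0.9452, -0.3265)
  (0,1): δ = 103.57°  ·
  (0,2): δ = 38.77°  ✓
  (0,3): δ = 53.25°  ✓
  (0,4): δ = 122.58°  ·
  (1,2): δ = 115.20°  ·
  (1,3): δ = 23.18°  ✓
  (1,4): δ = 46.15°  ✓
  (2,3): δ = 87.98°  ·
  (2,4): δ = 18.65°  ✓
  (3,4): δ = 110.68°  ·
antipodal pairs: 5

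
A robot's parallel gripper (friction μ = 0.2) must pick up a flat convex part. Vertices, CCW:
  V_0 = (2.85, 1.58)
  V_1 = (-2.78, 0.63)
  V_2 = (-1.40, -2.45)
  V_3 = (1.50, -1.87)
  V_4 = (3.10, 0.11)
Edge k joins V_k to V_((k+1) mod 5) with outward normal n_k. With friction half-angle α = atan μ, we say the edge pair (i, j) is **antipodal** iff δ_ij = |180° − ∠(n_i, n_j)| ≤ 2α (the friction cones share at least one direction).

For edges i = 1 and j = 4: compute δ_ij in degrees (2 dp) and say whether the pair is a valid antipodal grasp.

δ = 14.48°, valid

α = atan 0.2 = 11.31°;  2α = 22.62°
edge 1: e_1 = (+1.38, -3.08);  n_1 = (-0.9126, -0.4089)
edge 4: e_4 = (-0.25, +1.47);  n_4 = (+0.9858, +0.1677)
∠(n_1, n_4) = 165.52°
δ = |180° − 165.52°| = 14.48°
14.48° ≤ 2α = 22.62°  →  valid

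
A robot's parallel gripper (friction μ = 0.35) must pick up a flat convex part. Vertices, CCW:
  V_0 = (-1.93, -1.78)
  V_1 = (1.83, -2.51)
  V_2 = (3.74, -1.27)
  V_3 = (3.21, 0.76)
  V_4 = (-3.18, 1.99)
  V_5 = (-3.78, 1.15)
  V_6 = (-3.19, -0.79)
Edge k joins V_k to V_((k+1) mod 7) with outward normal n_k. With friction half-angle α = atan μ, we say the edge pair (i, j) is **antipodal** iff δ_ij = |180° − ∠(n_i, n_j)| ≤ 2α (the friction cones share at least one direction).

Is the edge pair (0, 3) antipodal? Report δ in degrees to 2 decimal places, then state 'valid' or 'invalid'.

δ = 0.09°, valid

α = atan 0.35 = 19.29°;  2α = 38.58°
edge 0: e_0 = (+3.76, -0.73);  n_0 = (-0.1906, -0.9817)
edge 3: e_3 = (-6.39, +1.23);  n_3 = (+0.1890, +0.9820)
∠(n_0, n_3) = 179.91°
δ = |180° − 179.91°| = 0.09°
0.09° ≤ 2α = 38.58°  →  valid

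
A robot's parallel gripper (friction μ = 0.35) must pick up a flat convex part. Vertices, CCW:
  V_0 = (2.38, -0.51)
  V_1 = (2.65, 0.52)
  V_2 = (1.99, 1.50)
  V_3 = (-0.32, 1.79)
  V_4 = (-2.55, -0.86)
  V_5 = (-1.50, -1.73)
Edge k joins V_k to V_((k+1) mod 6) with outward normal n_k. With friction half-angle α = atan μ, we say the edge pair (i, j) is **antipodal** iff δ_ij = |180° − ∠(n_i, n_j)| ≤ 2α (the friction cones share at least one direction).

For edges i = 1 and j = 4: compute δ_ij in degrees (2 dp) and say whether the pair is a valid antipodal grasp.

α = atan 0.35 = 19.29°;  2α = 38.58°
edge 1: e_1 = (-0.66, +0.98);  n_1 = (+0.8294, +0.5586)
edge 4: e_4 = (+1.05, -0.87);  n_4 = (-0.6380, -0.7700)
∠(n_1, n_4) = 163.60°
δ = |180° − 163.60°| = 16.40°
16.40° ≤ 2α = 38.58°  →  valid

δ = 16.40°, valid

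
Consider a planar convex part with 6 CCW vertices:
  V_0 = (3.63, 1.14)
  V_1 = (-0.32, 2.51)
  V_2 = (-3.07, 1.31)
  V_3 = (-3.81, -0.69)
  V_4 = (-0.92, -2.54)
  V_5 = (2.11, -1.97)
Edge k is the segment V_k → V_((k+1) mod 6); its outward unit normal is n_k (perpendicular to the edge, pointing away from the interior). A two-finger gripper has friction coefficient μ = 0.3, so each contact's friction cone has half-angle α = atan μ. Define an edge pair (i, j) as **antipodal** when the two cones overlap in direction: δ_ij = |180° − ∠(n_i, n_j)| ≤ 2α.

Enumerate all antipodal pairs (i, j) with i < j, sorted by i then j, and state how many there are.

α = atan 0.3 = 16.70°;  2α = 33.40°
n_0 = (+0.3277, +0.9448)
n_1 = (-0.3999, +0.9165)
n_2 = (-0.9379, +0.3470)
n_3 = (-0.5391, -0.8422)
n_4 = (+0.1849, -0.9828)
n_5 = (+0.8984, -0.4391)
  (0,1): δ = 137.30°  ·
  (0,2): δ = 91.18°  ·
  (0,3): δ = 13.50°  ✓
  (0,4): δ = 29.78°  ✓
  (0,5): δ = 83.08°  ·
  (1,2): δ = 133.88°  ·
  (1,3): δ = 56.20°  ·
  (1,4): δ = 12.92°  ✓
  (1,5): δ = 40.38°  ·
  (2,3): δ = 102.32°  ·
  (2,4): δ = 59.04°  ·
  (2,5): δ = 5.74°  ✓
  (3,4): δ = 136.72°  ·
  (3,5): δ = 83.42°  ·
  (4,5): δ = 126.70°  ·
antipodal pairs: 4

count = 4; pairs: (0,3), (0,4), (1,4), (2,5)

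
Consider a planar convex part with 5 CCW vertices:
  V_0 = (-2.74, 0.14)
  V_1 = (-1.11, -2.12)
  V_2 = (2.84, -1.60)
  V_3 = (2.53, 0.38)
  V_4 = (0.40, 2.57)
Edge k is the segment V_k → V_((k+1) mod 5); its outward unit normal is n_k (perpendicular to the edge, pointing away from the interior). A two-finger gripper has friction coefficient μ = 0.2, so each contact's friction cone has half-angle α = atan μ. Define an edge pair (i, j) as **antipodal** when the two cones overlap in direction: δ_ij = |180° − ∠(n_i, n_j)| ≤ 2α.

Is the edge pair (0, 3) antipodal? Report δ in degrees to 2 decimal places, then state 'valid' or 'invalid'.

δ = 8.40°, valid

α = atan 0.2 = 11.31°;  2α = 22.62°
edge 0: e_0 = (+1.63, -2.26);  n_0 = (-0.8111, -0.5850)
edge 3: e_3 = (-2.13, +2.19);  n_3 = (+0.7169, +0.6972)
∠(n_0, n_3) = 171.60°
δ = |180° − 171.60°| = 8.40°
8.40° ≤ 2α = 22.62°  →  valid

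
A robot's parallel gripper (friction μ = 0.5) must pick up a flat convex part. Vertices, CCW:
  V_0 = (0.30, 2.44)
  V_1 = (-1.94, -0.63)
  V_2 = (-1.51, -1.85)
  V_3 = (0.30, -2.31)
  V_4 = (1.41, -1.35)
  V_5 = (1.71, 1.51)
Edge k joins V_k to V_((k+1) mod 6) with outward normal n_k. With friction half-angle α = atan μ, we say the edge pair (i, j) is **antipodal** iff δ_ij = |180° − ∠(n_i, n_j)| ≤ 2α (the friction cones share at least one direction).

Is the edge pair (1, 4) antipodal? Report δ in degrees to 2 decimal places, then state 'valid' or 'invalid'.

δ = 25.40°, valid

α = atan 0.5 = 26.57°;  2α = 53.13°
edge 1: e_1 = (+0.43, -1.22);  n_1 = (-0.9431, -0.3324)
edge 4: e_4 = (+0.30, +2.86);  n_4 = (+0.9945, -0.1043)
∠(n_1, n_4) = 154.60°
δ = |180° − 154.60°| = 25.40°
25.40° ≤ 2α = 53.13°  →  valid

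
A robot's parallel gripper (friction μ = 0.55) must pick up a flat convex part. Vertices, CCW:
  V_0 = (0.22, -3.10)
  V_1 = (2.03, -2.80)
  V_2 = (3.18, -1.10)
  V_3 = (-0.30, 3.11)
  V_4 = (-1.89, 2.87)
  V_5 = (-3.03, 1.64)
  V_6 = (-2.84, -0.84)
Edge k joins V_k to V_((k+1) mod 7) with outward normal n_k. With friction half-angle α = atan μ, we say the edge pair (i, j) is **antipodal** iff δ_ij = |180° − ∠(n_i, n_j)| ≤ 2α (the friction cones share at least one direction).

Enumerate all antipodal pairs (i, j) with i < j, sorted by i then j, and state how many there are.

count = 8; pairs: (0,3), (0,4), (1,3), (1,4), (1,5), (2,5), (2,6), (3,6)

α = atan 0.55 = 28.81°;  2α = 57.62°
n_0 = (+0.1635, -0.9865)
n_1 = (+0.8283, -0.5603)
n_2 = (+0.7708, +0.6371)
n_3 = (-0.1493, +0.9888)
n_4 = (-0.7334, +0.6798)
n_5 = (-0.9971, -0.0764)
n_6 = (-0.5941, -0.8044)
  (0,1): δ = 133.49°  ·
  (0,2): δ = 59.83°  ·
  (0,3): δ = 0.83°  ✓
  (0,4): δ = 37.76°  ✓
  (0,5): δ = 84.97°  ·
  (0,6): δ = 134.14°  ·
  (1,2): δ = 106.35°  ·
  (1,3): δ = 47.34°  ✓
  (1,4): δ = 8.75°  ✓
  (1,5): δ = 38.46°  ✓
  (1,6): δ = 87.63°  ·
  (2,3): δ = 120.99°  ·
  (2,4): δ = 82.40°  ·
  (2,5): δ = 35.20°  ✓
  (2,6): δ = 13.97°  ✓
  (3,4): δ = 141.41°  ·
  (3,5): δ = 94.20°  ·
  (3,6): δ = 45.03°  ✓
  (4,5): δ = 132.79°  ·
  (4,6): δ = 83.62°  ·
  (5,6): δ = 130.83°  ·
antipodal pairs: 8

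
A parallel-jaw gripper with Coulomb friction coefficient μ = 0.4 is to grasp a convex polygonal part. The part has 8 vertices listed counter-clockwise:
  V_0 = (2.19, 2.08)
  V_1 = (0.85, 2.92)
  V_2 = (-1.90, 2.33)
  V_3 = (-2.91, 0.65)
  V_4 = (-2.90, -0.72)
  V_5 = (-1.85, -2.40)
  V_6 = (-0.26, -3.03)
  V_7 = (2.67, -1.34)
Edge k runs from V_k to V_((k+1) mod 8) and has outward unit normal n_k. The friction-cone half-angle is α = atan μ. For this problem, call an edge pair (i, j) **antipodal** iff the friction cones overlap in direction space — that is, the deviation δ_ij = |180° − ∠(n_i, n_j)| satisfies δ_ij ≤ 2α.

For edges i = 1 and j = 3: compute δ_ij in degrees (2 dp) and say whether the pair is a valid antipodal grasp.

δ = 101.69°, invalid

α = atan 0.4 = 21.80°;  2α = 43.60°
edge 1: e_1 = (-2.75, -0.59);  n_1 = (-0.2098, +0.9778)
edge 3: e_3 = (+0.01, -1.37);  n_3 = (-1.0000, -0.0073)
∠(n_1, n_3) = 78.31°
δ = |180° − 78.31°| = 101.69°
101.69° > 2α = 43.60°  →  invalid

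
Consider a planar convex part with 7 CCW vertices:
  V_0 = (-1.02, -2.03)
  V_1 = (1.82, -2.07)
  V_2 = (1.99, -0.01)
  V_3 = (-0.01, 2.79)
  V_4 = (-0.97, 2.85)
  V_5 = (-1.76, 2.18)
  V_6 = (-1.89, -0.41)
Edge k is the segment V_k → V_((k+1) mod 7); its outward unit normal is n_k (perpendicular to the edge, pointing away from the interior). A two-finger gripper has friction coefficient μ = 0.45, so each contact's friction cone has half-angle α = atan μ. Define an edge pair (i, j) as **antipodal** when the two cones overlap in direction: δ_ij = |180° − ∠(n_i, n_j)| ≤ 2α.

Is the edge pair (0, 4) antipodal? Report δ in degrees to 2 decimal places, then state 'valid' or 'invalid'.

δ = 41.11°, valid

α = atan 0.45 = 24.23°;  2α = 48.46°
edge 0: e_0 = (+2.84, -0.04);  n_0 = (-0.0141, -0.9999)
edge 4: e_4 = (-0.79, -0.67);  n_4 = (-0.6468, +0.7627)
∠(n_0, n_4) = 138.89°
δ = |180° − 138.89°| = 41.11°
41.11° ≤ 2α = 48.46°  →  valid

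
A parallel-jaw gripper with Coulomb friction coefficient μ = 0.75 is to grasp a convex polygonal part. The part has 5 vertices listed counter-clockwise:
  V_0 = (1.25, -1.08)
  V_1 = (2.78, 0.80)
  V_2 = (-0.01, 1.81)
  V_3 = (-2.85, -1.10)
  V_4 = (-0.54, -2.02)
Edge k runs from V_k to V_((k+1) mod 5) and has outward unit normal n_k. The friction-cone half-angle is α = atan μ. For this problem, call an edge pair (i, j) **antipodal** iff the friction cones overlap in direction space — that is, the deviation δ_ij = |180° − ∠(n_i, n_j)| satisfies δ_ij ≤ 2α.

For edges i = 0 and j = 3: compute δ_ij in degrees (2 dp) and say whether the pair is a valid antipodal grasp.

α = atan 0.75 = 36.87°;  2α = 73.74°
edge 0: e_0 = (+1.53, +1.88);  n_0 = (+0.7756, -0.6312)
edge 3: e_3 = (+2.31, -0.92);  n_3 = (-0.3700, -0.9290)
∠(n_0, n_3) = 72.58°
δ = |180° − 72.58°| = 107.42°
107.42° > 2α = 73.74°  →  invalid

δ = 107.42°, invalid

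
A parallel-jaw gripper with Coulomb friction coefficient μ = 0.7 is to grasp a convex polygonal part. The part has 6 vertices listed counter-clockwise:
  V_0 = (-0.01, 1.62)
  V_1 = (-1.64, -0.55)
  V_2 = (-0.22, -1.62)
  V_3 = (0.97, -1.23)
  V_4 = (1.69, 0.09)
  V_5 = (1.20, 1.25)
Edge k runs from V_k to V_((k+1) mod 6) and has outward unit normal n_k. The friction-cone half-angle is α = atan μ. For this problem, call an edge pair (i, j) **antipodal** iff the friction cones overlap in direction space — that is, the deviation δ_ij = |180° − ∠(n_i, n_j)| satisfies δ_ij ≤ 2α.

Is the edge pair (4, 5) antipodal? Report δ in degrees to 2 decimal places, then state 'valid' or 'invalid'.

α = atan 0.7 = 34.99°;  2α = 69.98°
edge 4: e_4 = (-0.49, +1.16);  n_4 = (+0.9212, +0.3891)
edge 5: e_5 = (-1.21, +0.37);  n_5 = (+0.2924, +0.9563)
∠(n_4, n_5) = 50.10°
δ = |180° − 50.10°| = 129.90°
129.90° > 2α = 69.98°  →  invalid

δ = 129.90°, invalid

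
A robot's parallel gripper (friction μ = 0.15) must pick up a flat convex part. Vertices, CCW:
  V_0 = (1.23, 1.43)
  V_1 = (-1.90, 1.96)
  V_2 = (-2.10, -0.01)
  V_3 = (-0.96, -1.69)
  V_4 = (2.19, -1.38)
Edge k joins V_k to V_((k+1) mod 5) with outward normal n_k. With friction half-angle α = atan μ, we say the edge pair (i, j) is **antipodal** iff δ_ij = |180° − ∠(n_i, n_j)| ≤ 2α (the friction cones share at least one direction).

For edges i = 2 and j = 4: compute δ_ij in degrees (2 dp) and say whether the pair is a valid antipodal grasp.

δ = 15.30°, valid

α = atan 0.15 = 8.53°;  2α = 17.06°
edge 2: e_2 = (+1.14, -1.68);  n_2 = (-0.8275, -0.5615)
edge 4: e_4 = (-0.96, +2.81);  n_4 = (+0.9463, +0.3233)
∠(n_2, n_4) = 164.70°
δ = |180° − 164.70°| = 15.30°
15.30° ≤ 2α = 17.06°  →  valid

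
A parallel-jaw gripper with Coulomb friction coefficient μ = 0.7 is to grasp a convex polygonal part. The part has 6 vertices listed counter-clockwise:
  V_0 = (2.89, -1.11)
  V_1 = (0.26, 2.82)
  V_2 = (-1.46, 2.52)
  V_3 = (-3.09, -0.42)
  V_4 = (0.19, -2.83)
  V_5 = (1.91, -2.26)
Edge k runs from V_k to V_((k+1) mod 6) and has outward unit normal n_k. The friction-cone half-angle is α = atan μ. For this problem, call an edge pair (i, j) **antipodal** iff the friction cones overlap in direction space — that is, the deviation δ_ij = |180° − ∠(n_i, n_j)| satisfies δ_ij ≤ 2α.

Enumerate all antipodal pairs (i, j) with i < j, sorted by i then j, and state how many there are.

count = 7; pairs: (0,2), (0,3), (1,3), (1,4), (1,5), (2,4), (2,5)

α = atan 0.7 = 34.99°;  2α = 69.98°
n_0 = (+0.8311, +0.5562)
n_1 = (-0.1718, +0.9851)
n_2 = (-0.8746, +0.4849)
n_3 = (-0.5921, -0.8059)
n_4 = (+0.3146, -0.9492)
n_5 = (+0.7611, -0.6486)
  (0,1): δ = 113.90°  ·
  (0,2): δ = 62.80°  ✓
  (0,3): δ = 19.90°  ✓
  (0,4): δ = 74.54°  ·
  (0,5): δ = 105.77°  ·
  (1,2): δ = 128.90°  ·
  (1,3): δ = 46.20°  ✓
  (1,4): δ = 8.44°  ✓
  (1,5): δ = 39.67°  ✓
  (2,3): δ = 97.30°  ·
  (2,4): δ = 42.66°  ✓
  (2,5): δ = 11.43°  ✓
  (3,4): δ = 125.36°  ·
  (3,5): δ = 94.13°  ·
  (4,5): δ = 148.77°  ·
antipodal pairs: 7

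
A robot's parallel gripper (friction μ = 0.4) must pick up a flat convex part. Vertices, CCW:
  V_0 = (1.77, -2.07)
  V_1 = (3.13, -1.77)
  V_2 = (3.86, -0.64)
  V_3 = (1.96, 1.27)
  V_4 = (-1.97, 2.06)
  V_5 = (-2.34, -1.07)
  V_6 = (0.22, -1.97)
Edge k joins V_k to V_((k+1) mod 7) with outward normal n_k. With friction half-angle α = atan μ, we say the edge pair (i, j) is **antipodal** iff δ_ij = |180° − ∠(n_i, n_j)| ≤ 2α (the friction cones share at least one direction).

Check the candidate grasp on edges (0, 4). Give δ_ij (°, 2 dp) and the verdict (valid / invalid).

δ = 70.82°, invalid

α = atan 0.4 = 21.80°;  2α = 43.60°
edge 0: e_0 = (+1.36, +0.30);  n_0 = (+0.2154, -0.9765)
edge 4: e_4 = (-0.37, -3.13);  n_4 = (-0.9931, +0.1174)
∠(n_0, n_4) = 109.18°
δ = |180° − 109.18°| = 70.82°
70.82° > 2α = 43.60°  →  invalid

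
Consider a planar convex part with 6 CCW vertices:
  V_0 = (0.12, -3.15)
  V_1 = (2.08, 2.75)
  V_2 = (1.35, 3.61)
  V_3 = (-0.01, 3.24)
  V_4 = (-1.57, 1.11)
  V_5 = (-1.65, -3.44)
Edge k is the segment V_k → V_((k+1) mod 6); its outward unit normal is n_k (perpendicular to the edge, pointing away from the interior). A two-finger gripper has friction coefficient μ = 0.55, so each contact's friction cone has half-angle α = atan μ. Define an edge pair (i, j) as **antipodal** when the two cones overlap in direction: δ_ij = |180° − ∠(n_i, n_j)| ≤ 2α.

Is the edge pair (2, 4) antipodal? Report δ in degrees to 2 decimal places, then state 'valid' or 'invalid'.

δ = 106.23°, invalid

α = atan 0.55 = 28.81°;  2α = 57.62°
edge 2: e_2 = (-1.36, -0.37);  n_2 = (-0.2625, +0.9649)
edge 4: e_4 = (-0.08, -4.55);  n_4 = (-0.9998, +0.0176)
∠(n_2, n_4) = 73.77°
δ = |180° − 73.77°| = 106.23°
106.23° > 2α = 57.62°  →  invalid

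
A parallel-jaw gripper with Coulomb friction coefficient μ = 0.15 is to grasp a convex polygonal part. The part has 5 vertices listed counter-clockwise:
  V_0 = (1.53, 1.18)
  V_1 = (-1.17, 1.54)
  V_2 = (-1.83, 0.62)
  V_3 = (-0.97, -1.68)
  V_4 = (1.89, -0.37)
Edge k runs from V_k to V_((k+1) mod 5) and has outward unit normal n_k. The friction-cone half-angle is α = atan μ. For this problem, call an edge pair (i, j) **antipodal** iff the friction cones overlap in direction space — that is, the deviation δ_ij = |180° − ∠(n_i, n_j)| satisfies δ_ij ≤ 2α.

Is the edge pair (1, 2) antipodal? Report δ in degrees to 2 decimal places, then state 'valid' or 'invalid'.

α = atan 0.15 = 8.53°;  2α = 17.06°
edge 1: e_1 = (-0.66, -0.92);  n_1 = (-0.8125, +0.5829)
edge 2: e_2 = (+0.86, -2.30);  n_2 = (-0.9367, -0.3502)
∠(n_1, n_2) = 56.16°
δ = |180° − 56.16°| = 123.84°
123.84° > 2α = 17.06°  →  invalid

δ = 123.84°, invalid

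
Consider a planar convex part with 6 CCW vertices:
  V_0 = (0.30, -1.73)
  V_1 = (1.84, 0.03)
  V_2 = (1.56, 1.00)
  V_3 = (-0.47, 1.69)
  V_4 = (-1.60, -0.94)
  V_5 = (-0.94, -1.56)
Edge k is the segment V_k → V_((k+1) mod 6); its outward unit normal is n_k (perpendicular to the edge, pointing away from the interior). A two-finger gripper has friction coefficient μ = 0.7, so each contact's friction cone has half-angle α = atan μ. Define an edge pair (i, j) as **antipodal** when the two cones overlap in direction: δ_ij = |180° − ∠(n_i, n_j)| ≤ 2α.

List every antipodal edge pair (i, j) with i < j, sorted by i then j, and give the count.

α = atan 0.7 = 34.99°;  2α = 69.98°
n_0 = (+0.7526, -0.6585)
n_1 = (+0.9608, +0.2773)
n_2 = (+0.3218, +0.9468)
n_3 = (-0.9188, +0.3948)
n_4 = (-0.6847, -0.7288)
n_5 = (-0.1358, -0.9907)
  (0,1): δ = 122.71°  ·
  (0,2): δ = 67.59°  ✓
  (0,3): δ = 17.93°  ✓
  (0,4): δ = 87.98°  ·
  (0,5): δ = 123.38°  ·
  (1,2): δ = 124.87°  ·
  (1,3): δ = 39.35°  ✓
  (1,4): δ = 30.69°  ✓
  (1,5): δ = 66.09°  ✓
  (2,3): δ = 94.48°  ·
  (2,4): δ = 24.44°  ✓
  (2,5): δ = 10.97°  ✓
  (3,4): δ = 109.96°  ·
  (3,5): δ = 74.56°  ·
  (4,5): δ = 144.60°  ·
antipodal pairs: 7

count = 7; pairs: (0,2), (0,3), (1,3), (1,4), (1,5), (2,4), (2,5)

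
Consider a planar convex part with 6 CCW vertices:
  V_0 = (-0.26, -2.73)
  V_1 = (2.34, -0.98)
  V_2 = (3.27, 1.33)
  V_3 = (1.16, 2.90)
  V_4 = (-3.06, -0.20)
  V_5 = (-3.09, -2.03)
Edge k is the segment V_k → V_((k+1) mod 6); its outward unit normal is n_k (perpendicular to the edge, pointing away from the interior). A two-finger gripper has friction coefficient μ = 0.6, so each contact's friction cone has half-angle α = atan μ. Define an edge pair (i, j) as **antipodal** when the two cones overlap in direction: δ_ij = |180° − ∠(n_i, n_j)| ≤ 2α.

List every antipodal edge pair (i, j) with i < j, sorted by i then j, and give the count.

α = atan 0.6 = 30.96°;  2α = 61.93°
n_0 = (+0.5584, -0.8296)
n_1 = (+0.9276, -0.3735)
n_2 = (+0.5970, +0.8023)
n_3 = (-0.5920, +0.8059)
n_4 = (-0.9999, +0.0164)
n_5 = (-0.2401, -0.9707)
  (0,1): δ = 145.87°  ·
  (0,2): δ = 70.60°  ·
  (0,3): δ = 2.36°  ✓
  (0,4): δ = 55.12°  ✓
  (0,5): δ = 132.16°  ·
  (1,2): δ = 104.72°  ·
  (1,3): δ = 31.77°  ✓
  (1,4): δ = 20.99°  ✓
  (1,5): δ = 98.04°  ·
  (2,3): δ = 107.05°  ·
  (2,4): δ = 54.29°  ✓
  (2,5): δ = 22.76°  ✓
  (3,4): δ = 127.24°  ·
  (3,5): δ = 50.19°  ✓
  (4,5): δ = 102.95°  ·
antipodal pairs: 7

count = 7; pairs: (0,3), (0,4), (1,3), (1,4), (2,4), (2,5), (3,5)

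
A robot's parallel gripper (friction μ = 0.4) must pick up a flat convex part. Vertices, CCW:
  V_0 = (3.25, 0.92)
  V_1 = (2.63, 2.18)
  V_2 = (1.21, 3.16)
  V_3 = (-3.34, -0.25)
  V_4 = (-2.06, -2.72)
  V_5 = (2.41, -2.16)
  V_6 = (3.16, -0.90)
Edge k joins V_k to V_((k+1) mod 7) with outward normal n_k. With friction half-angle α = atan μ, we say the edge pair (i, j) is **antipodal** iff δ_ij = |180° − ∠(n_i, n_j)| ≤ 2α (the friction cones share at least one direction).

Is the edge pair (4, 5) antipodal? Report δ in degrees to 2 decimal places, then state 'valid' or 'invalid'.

α = atan 0.4 = 21.80°;  2α = 43.60°
edge 4: e_4 = (+4.47, +0.56);  n_4 = (+0.1243, -0.9922)
edge 5: e_5 = (+0.75, +1.26);  n_5 = (+0.8593, -0.5115)
∠(n_4, n_5) = 52.10°
δ = |180° − 52.10°| = 127.90°
127.90° > 2α = 43.60°  →  invalid

δ = 127.90°, invalid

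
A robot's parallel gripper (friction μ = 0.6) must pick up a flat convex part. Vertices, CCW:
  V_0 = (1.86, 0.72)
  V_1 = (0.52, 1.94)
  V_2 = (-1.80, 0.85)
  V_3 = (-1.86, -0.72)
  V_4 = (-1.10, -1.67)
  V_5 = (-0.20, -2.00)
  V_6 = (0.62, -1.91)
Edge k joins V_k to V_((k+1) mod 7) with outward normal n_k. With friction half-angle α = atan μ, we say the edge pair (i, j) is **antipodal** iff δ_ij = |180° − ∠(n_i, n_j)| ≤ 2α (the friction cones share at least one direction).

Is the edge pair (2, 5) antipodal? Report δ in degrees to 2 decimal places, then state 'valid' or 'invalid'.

α = atan 0.6 = 30.96°;  2α = 61.93°
edge 2: e_2 = (-0.06, -1.57);  n_2 = (-0.9993, +0.0382)
edge 5: e_5 = (+0.82, +0.09);  n_5 = (+0.1091, -0.9940)
∠(n_2, n_5) = 98.45°
δ = |180° − 98.45°| = 81.55°
81.55° > 2α = 61.93°  →  invalid

δ = 81.55°, invalid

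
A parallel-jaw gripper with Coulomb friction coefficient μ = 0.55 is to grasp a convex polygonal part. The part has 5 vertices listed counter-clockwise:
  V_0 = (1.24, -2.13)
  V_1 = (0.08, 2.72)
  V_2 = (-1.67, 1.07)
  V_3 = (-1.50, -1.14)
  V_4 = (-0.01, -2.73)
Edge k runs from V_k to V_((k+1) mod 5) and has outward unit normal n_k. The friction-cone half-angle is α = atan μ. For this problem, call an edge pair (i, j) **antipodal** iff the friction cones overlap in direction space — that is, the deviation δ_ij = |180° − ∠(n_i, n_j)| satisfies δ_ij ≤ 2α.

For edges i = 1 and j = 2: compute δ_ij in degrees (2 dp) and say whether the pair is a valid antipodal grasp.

α = atan 0.55 = 28.81°;  2α = 57.62°
edge 1: e_1 = (-1.75, -1.65);  n_1 = (-0.6860, +0.7276)
edge 2: e_2 = (+0.17, -2.21);  n_2 = (-0.9971, -0.0767)
∠(n_1, n_2) = 51.08°
δ = |180° − 51.08°| = 128.92°
128.92° > 2α = 57.62°  →  invalid

δ = 128.92°, invalid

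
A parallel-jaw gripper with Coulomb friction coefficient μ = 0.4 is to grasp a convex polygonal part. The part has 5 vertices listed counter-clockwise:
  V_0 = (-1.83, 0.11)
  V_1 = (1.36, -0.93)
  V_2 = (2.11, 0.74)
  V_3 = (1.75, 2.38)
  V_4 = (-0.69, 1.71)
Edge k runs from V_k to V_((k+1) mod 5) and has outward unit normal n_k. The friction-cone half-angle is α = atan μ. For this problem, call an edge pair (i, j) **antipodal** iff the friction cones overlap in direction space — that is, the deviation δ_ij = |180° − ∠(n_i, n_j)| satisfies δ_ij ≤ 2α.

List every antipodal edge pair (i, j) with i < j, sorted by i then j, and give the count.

α = atan 0.4 = 21.80°;  2α = 43.60°
n_0 = (-0.3100, -0.9507)
n_1 = (+0.9122, -0.4097)
n_2 = (+0.9767, +0.2144)
n_3 = (-0.2648, +0.9643)
n_4 = (-0.8144, +0.5803)
  (0,1): δ = 96.13°  ·
  (0,2): δ = 59.56°  ·
  (0,3): δ = 33.41°  ✓
  (0,4): δ = 72.59°  ·
  (1,2): δ = 143.43°  ·
  (1,3): δ = 50.46°  ·
  (1,4): δ = 11.28°  ✓
  (2,3): δ = 87.03°  ·
  (2,4): δ = 47.85°  ·
  (3,4): δ = 140.82°  ·
antipodal pairs: 2

count = 2; pairs: (0,3), (1,4)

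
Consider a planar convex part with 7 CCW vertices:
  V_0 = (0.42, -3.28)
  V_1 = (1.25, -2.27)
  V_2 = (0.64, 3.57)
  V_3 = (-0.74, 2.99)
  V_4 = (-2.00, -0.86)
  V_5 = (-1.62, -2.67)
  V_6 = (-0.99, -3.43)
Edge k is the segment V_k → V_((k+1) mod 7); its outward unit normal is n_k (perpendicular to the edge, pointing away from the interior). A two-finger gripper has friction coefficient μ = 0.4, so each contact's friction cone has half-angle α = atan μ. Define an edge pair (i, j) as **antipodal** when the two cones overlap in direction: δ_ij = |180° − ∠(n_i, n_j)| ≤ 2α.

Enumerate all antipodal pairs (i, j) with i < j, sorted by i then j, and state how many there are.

count = 6; pairs: (0,2), (0,3), (1,3), (1,4), (1,5), (2,6)

α = atan 0.4 = 21.80°;  2α = 43.60°
n_0 = (+0.7726, -0.6349)
n_1 = (+0.9946, +0.1039)
n_2 = (-0.3875, +0.9219)
n_3 = (-0.9504, +0.3110)
n_4 = (-0.9787, -0.2055)
n_5 = (-0.7699, -0.6382)
n_6 = (+0.1058, -0.9944)
  (0,1): δ = 134.62°  ·
  (0,2): δ = 27.79°  ✓
  (0,3): δ = 21.29°  ✓
  (0,4): δ = 51.27°  ·
  (0,5): δ = 79.07°  ·
  (0,6): δ = 135.49°  ·
  (1,2): δ = 73.17°  ·
  (1,3): δ = 24.08°  ✓
  (1,4): δ = 5.89°  ✓
  (1,5): δ = 33.69°  ✓
  (1,6): δ = 90.11°  ·
  (2,3): δ = 130.92°  ·
  (2,4): δ = 100.94°  ·
  (2,5): δ = 73.14°  ·
  (2,6): δ = 16.72°  ✓
  (3,4): δ = 150.02°  ·
  (3,5): δ = 122.22°  ·
  (3,6): δ = 65.81°  ·
  (4,5): δ = 152.20°  ·
  (4,6): δ = 95.78°  ·
  (5,6): δ = 123.58°  ·
antipodal pairs: 6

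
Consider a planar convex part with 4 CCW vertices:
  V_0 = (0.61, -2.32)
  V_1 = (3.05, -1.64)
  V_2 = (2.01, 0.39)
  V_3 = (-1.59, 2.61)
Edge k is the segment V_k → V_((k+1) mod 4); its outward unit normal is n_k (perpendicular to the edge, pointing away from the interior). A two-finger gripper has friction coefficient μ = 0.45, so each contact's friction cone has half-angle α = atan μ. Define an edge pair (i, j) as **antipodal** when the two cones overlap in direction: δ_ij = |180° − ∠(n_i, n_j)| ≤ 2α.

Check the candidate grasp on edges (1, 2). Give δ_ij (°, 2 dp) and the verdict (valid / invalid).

δ = 148.79°, invalid

α = atan 0.45 = 24.23°;  2α = 48.46°
edge 1: e_1 = (-1.04, +2.03);  n_1 = (+0.8900, +0.4560)
edge 2: e_2 = (-3.60, +2.22);  n_2 = (+0.5249, +0.8512)
∠(n_1, n_2) = 31.21°
δ = |180° − 31.21°| = 148.79°
148.79° > 2α = 48.46°  →  invalid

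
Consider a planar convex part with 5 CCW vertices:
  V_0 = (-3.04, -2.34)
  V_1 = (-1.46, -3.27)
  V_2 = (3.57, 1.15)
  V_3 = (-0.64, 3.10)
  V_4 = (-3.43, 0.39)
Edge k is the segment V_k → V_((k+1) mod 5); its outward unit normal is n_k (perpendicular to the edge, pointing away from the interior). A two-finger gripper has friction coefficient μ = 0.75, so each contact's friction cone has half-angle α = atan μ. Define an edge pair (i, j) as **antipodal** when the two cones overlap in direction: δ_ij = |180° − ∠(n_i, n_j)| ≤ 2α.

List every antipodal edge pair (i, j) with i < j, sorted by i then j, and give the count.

α = atan 0.75 = 36.87°;  2α = 73.74°
n_0 = (-0.5073, -0.8618)
n_1 = (+0.6601, -0.7512)
n_2 = (+0.4203, +0.9074)
n_3 = (-0.6967, +0.7173)
n_4 = (-0.9899, -0.1414)
  (0,1): δ = 108.21°  ·
  (0,2): δ = 5.63°  ✓
  (0,3): δ = 74.65°  ·
  (0,4): δ = 128.61°  ·
  (1,2): δ = 66.16°  ✓
  (1,3): δ = 2.86°  ✓
  (1,4): δ = 56.82°  ✓
  (2,3): δ = 110.98°  ·
  (2,4): δ = 57.02°  ✓
  (3,4): δ = 126.04°  ·
antipodal pairs: 5

count = 5; pairs: (0,2), (1,2), (1,3), (1,4), (2,4)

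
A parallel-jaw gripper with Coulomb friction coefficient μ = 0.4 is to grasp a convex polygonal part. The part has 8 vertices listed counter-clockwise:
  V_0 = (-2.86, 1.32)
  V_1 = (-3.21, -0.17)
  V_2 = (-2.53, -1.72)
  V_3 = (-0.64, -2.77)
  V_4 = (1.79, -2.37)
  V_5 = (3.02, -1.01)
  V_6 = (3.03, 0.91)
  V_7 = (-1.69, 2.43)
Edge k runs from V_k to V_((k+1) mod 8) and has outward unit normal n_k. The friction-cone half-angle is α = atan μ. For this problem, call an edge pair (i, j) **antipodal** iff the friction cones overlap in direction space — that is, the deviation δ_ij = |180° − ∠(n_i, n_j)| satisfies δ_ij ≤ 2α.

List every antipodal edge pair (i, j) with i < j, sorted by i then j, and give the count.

α = atan 0.4 = 21.80°;  2α = 43.60°
n_0 = (-0.9735, +0.2287)
n_1 = (-0.9158, -0.4017)
n_2 = (-0.4856, -0.8742)
n_3 = (+0.1624, -0.9867)
n_4 = (+0.7417, -0.6708)
n_5 = (+1.0000, -0.0052)
n_6 = (+0.3065, +0.9519)
n_7 = (-0.6883, +0.7255)
  (0,1): δ = 143.09°  ·
  (0,2): δ = 105.84°  ·
  (0,3): δ = 67.43°  ·
  (0,4): δ = 28.91°  ✓
  (0,5): δ = 12.92°  ✓
  (0,6): δ = 85.37°  ·
  (0,7): δ = 146.71°  ·
  (1,2): δ = 142.74°  ·
  (1,3): δ = 104.34°  ·
  (1,4): δ = 65.81°  ·
  (1,5): δ = 23.99°  ✓
  (1,6): δ = 48.46°  ·
  (1,7): δ = 109.81°  ·
  (2,3): δ = 141.60°  ·
  (2,4): δ = 103.07°  ·
  (2,5): δ = 61.24°  ·
  (2,6): δ = 11.20°  ✓
  (2,7): δ = 72.55°  ·
  (3,4): δ = 141.47°  ·
  (3,5): δ = 99.65°  ·
  (3,6): δ = 27.20°  ✓
  (3,7): δ = 34.14°  ✓
  (4,5): δ = 138.17°  ·
  (4,6): δ = 65.72°  ·
  (4,7): δ = 4.38°  ✓
  (5,6): δ = 107.55°  ·
  (5,7): δ = 46.21°  ·
  (6,7): δ = 118.66°  ·
antipodal pairs: 7

count = 7; pairs: (0,4), (0,5), (1,5), (2,6), (3,6), (3,7), (4,7)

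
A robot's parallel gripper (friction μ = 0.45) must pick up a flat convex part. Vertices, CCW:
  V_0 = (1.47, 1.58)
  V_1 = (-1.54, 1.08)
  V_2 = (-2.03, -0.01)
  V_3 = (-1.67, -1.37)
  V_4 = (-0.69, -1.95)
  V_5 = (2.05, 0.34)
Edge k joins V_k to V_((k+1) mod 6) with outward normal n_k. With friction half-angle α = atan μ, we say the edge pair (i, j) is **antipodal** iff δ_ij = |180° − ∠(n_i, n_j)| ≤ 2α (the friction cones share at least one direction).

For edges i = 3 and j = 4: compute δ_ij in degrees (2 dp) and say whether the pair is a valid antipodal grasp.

δ = 109.49°, invalid

α = atan 0.45 = 24.23°;  2α = 48.46°
edge 3: e_3 = (+0.98, -0.58);  n_3 = (-0.5093, -0.8606)
edge 4: e_4 = (+2.74, +2.29);  n_4 = (+0.6413, -0.7673)
∠(n_3, n_4) = 70.51°
δ = |180° − 70.51°| = 109.49°
109.49° > 2α = 48.46°  →  invalid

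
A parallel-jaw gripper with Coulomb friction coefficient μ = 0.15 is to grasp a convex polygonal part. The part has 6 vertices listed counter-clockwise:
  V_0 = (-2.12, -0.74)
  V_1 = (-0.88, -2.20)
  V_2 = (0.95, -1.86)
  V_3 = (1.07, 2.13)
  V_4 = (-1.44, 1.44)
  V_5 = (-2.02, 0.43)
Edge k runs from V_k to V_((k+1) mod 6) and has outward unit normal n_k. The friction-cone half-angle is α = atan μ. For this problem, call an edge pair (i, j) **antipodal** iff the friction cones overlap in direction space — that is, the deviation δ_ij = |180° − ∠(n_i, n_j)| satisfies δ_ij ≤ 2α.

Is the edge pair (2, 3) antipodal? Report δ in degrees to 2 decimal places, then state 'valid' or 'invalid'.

α = atan 0.15 = 8.53°;  2α = 17.06°
edge 2: e_2 = (+0.12, +3.99);  n_2 = (+0.9995, -0.0301)
edge 3: e_3 = (-2.51, -0.69);  n_3 = (-0.2651, +0.9642)
∠(n_2, n_3) = 107.09°
δ = |180° − 107.09°| = 72.91°
72.91° > 2α = 17.06°  →  invalid

δ = 72.91°, invalid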